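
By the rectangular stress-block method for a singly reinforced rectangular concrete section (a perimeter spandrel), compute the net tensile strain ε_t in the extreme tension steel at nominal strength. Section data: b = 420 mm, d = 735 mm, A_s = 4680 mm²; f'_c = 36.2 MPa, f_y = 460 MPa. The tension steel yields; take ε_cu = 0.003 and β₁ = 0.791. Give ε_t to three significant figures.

ε_t ≈ 0.00747

a = A_s f_y/(0.85 f'_c b) = 166.58 mm.
β₁ = 0.791, so c = a/β₁ = 166.58/0.791 = 210.59 mm.
From the linear strain diagram with ε_cu = 0.003: ε_t = 0.003 (d − c)/c = 0.003 × (735 − 210.59)/210.59 = 0.00747.
Since ε_t ≥ 0.005, the section is tension-controlled.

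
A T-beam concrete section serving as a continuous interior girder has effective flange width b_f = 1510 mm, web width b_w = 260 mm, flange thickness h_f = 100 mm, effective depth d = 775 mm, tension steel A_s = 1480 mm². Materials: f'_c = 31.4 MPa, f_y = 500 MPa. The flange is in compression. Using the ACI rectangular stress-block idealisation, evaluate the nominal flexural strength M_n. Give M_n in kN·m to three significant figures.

Tension: T = A_s f_y = 1480 × 500 = 740000 N.
Try a within the flange: a = T/(0.85 f'_c b_f) = 740000/(0.85 × 31.4 × 1510) = 18.36 mm.
Since a = 18.36 ≤ h_f = 100 mm, the stress block lies entirely in the flange; analyse as a rectangular beam of width b_f.
M_n = T(d − a/2) = 740000 × (775 − 9.18) = 566.71 × 10⁶ N·mm.
M_n = 566.71 kN·m.

M_n ≈ 567 kN·m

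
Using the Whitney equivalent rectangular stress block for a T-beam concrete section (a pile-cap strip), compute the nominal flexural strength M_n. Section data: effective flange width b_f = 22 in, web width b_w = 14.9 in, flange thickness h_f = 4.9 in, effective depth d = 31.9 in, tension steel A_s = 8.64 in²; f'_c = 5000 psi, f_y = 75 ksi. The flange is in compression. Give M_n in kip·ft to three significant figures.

M_n ≈ 1530 kip·ft

Tension: T = A_s f_y = 8.64 × 75 = 648 kips.
Try a within the flange: a = T/(0.85 f'_c b_f) = 648/(0.85 × 5 × 22) = 6.930 in.
a = 6.930 > h_f = 4.9 in: the block extends into the web. Split into flange-overhang and web parts.
C_f = 0.85 f'_c (b_f − b_w) h_f = 0.85 × 5 × (22 − 14.9) × 4.9 = 147.9 kips.
Remaining web compression depth: a_w = (T − C_f)/(0.85 f'_c b_w) = (648 − 147.9)/(0.85 × 5 × 14.9) = 7.897 in.
M_n = C_f(d − h_f/2) + (T − C_f)(d − a_w/2) = 147.9 × (31.9 − 2.45) + 500.1 × (31.9 − 3.9485) = 4355.7 + 13978.5 = 18334.2 kip·in.
M_n = 18334.2/12 = 1527.85 kip·ft.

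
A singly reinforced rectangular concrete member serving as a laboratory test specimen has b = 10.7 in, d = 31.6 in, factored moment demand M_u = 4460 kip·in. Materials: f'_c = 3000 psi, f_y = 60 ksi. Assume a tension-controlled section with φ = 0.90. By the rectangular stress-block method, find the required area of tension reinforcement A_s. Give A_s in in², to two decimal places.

A_s ≈ 2.91 in²

M_n = M_u/φ = 4460/0.90 = 4955.56 kip·in.
From M_n = 0.85 f'_c a b (d − a/2):
a = d − √(d² − 2M_n/(0.85 f'_c b)) = 31.6 − √(31.6² − 2 × 4955.56/(0.85 × 3 × 10.7)) = 6.395 in.
A_s = 0.85 f'_c a b / f_y = 0.85 × 3 × 6.395 × 10.7 / 60 = 2.908 in².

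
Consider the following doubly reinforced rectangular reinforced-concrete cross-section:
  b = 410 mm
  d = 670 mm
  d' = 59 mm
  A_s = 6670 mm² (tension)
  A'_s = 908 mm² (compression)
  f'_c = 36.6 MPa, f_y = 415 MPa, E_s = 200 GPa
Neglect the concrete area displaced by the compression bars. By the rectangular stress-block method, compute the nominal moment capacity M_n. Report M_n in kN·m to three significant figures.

M_n ≈ 1610 kN·m

Assume both tension and compression steel yield.
Net tension couple steel: A_s − A'_s = 5762 mm².
a = (A_s − A'_s) f_y / (0.85 f'_c b) = 2391230/(0.85 × 36.6 × 410) = 187.47 mm.
c = a/β₁ = 187.47/0.789 = 237.60 mm; ε'_s = 0.003(c − d')/c = 0.0023 ≥ f_y/E_s = 0.0021, so compression steel does yield.
M_n = (A_s − A'_s) f_y (d − a/2) + A'_s f_y (d − d') = [2391230 × (670 − 93.735) + 376820 × (670 − 59)] × 10⁻⁶ = 1377.98 + 230.24 = 1608.22 kN·m.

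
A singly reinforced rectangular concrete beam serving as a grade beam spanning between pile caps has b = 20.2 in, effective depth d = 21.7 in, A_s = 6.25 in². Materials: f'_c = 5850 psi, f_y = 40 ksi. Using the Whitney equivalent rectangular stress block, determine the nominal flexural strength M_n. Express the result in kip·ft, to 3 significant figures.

M_n ≈ 426 kip·ft

T = A_s f_y = 6.25 × 40 = 250 kips.
a = T/(0.85 f'_c b) = 250/(0.85 × 5.85 × 20.2) = 2.489 in.
M_n = T(d − a/2) = 250 × (21.7 − 1.2445) = 5113.9 kip·in = 5113.9/12 = 426.16 kip·ft.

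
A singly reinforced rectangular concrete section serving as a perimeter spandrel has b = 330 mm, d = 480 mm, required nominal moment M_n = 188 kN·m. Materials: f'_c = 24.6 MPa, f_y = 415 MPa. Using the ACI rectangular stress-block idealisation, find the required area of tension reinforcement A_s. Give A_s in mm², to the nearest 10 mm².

With M_n = 0.85 f'_c a b (d − a/2), solve the quadratic for a:
a = d − √(d² − 2M_n/(0.85 f'_c b)) = 480 − √(480² − 2 × 188×10⁶/(0.85 × 24.6 × 330)) = 60.58 mm.
A_s = 0.85 f'_c a b / f_y = 0.85 × 24.6 × 60.58 × 330 / 415 = 1007.3 mm².

A_s ≈ 1010 mm²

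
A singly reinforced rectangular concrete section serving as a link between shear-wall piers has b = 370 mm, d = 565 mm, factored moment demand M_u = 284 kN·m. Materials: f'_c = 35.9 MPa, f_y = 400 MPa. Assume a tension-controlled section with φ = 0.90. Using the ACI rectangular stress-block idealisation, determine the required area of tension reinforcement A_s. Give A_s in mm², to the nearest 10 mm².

A_s ≈ 1460 mm²

M_n = M_u/φ = 284/0.90 = 315.556 kN·m.
With M_n = 0.85 f'_c a b (d − a/2), solve the quadratic for a:
a = d − √(d² − 2M_n/(0.85 f'_c b)) = 565 − √(565² − 2 × 315.556×10⁶/(0.85 × 35.9 × 370)) = 51.85 mm.
A_s = 0.85 f'_c a b / f_y = 0.85 × 35.9 × 51.85 × 370 / 400 = 1463.5 mm².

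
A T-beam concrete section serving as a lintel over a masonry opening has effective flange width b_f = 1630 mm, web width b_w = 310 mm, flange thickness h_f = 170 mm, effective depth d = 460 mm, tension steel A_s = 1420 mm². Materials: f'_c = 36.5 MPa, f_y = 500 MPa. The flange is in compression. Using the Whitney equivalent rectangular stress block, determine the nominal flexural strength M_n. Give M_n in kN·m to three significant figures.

M_n ≈ 322 kN·m

Tension: T = A_s f_y = 1420 × 500 = 710000 N.
Try a within the flange: a = T/(0.85 f'_c b_f) = 710000/(0.85 × 36.5 × 1630) = 14.04 mm.
Since a = 14.04 ≤ h_f = 170 mm, the stress block lies entirely in the flange; analyse as a rectangular beam of width b_f.
M_n = T(d − a/2) = 710000 × (460 − 7.02) = 321.62 × 10⁶ N·mm.
M_n = 321.62 kN·m.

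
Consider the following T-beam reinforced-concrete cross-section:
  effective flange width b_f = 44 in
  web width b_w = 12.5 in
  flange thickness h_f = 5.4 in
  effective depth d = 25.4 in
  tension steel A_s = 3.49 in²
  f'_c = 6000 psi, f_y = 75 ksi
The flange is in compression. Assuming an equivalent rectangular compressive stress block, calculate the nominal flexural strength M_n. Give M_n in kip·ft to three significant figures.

Tension: T = A_s f_y = 3.49 × 75 = 261.75 kips.
Try a within the flange: a = T/(0.85 f'_c b_f) = 261.75/(0.85 × 6 × 44) = 1.166 in.
Since a = 1.166 ≤ h_f = 5.4 in, the stress block lies entirely in the flange; analyse as a rectangular beam of width b_f.
M_n = T(d − a/2) = 261.75 × (25.4 − 0.583) = 6495.8 kip·in.
M_n = 6495.8/12 = 541.32 kip·ft.

M_n ≈ 541 kip·ft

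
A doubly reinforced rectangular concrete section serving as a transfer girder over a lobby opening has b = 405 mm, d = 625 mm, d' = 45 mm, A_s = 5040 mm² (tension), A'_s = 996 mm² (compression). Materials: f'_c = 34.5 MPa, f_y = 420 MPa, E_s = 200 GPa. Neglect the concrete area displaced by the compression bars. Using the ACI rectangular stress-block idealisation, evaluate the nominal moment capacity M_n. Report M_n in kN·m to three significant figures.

Assume both tension and compression steel yield.
Net tension couple steel: A_s − A'_s = 4044 mm².
a = (A_s − A'_s) f_y / (0.85 f'_c b) = 1698480/(0.85 × 34.5 × 405) = 143.01 mm.
c = a/β₁ = 143.01/0.804 = 177.87 mm; ε'_s = 0.003(c − d')/c = 0.0022 ≥ f_y/E_s = 0.0021, so compression steel does yield.
M_n = (A_s − A'_s) f_y (d − a/2) + A'_s f_y (d − d') = [1698480 × (625 − 71.505) + 418320 × (625 − 45)] × 10⁻⁶ = 940.10 + 242.63 = 1182.73 kN·m.

M_n ≈ 1180 kN·m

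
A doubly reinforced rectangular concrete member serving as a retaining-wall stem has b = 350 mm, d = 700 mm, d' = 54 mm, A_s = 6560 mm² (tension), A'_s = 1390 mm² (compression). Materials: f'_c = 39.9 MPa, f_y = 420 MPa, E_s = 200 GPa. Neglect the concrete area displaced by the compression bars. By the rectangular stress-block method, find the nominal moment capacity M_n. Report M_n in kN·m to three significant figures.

Assume both tension and compression steel yield.
Net tension couple steel: A_s − A'_s = 5170 mm².
a = (A_s − A'_s) f_y / (0.85 f'_c b) = 2171400/(0.85 × 39.9 × 350) = 182.93 mm.
c = a/β₁ = 182.93/0.765 = 239.12 mm; ε'_s = 0.003(c − d')/c = 0.0023 ≥ f_y/E_s = 0.0021, so compression steel does yield.
M_n = (A_s − A'_s) f_y (d − a/2) + A'_s f_y (d − d') = [2171400 × (700 − 91.465) + 583800 × (700 − 54)] × 10⁻⁶ = 1321.37 + 377.13 = 1698.50 kN·m.

M_n ≈ 1700 kN·m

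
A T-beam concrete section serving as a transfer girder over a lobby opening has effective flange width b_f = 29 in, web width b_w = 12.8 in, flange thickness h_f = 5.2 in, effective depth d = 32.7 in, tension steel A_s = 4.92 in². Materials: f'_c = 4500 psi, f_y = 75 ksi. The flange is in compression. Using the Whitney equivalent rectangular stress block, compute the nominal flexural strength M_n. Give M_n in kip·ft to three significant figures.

M_n ≈ 954 kip·ft

Tension: T = A_s f_y = 4.92 × 75 = 369 kips.
Try a within the flange: a = T/(0.85 f'_c b_f) = 369/(0.85 × 4.5 × 29) = 3.327 in.
Since a = 3.327 ≤ h_f = 5.2 in, the stress block lies entirely in the flange; analyse as a rectangular beam of width b_f.
M_n = T(d − a/2) = 369 × (32.7 − 1.6635) = 11452.5 kip·in.
M_n = 11452.5/12 = 954.38 kip·ft.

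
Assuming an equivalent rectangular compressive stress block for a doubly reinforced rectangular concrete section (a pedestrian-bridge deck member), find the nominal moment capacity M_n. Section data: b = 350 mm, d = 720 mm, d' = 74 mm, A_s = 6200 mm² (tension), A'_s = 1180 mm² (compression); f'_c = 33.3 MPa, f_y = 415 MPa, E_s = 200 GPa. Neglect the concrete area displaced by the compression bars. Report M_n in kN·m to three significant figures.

M_n ≈ 1600 kN·m

Assume both tension and compression steel yield.
Net tension couple steel: A_s − A'_s = 5020 mm².
a = (A_s − A'_s) f_y / (0.85 f'_c b) = 2083300/(0.85 × 33.3 × 350) = 210.29 mm.
c = a/β₁ = 210.29/0.812 = 258.98 mm; ε'_s = 0.003(c − d')/c = 0.0021 ≥ f_y/E_s = 0.0021, so compression steel does yield.
M_n = (A_s − A'_s) f_y (d − a/2) + A'_s f_y (d − d') = [2083300 × (720 − 105.145) + 489700 × (720 − 74)] × 10⁻⁶ = 1280.93 + 316.35 = 1597.28 kN·m.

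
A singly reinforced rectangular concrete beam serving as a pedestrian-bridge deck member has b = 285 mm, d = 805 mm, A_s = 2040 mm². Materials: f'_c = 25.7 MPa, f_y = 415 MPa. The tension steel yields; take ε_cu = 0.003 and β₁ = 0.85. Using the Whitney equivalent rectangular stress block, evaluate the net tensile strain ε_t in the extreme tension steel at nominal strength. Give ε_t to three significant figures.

ε_t ≈ 0.0121

a = A_s f_y/(0.85 f'_c b) = 135.98 mm.
β₁ = 0.85, so c = a/β₁ = 135.98/0.85 = 159.98 mm.
From the linear strain diagram with ε_cu = 0.003: ε_t = 0.003 (d − c)/c = 0.003 × (805 − 159.98)/159.98 = 0.0121.
Since ε_t ≥ 0.005, the section is tension-controlled.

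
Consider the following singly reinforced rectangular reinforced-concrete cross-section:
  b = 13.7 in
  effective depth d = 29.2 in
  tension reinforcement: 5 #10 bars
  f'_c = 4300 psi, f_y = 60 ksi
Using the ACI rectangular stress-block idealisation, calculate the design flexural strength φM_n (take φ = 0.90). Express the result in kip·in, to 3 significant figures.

A_s = 5 × 1.27 = 6.35 in².
T = A_s f_y = 6.35 × 60 = 381 kips.
a = T/(0.85 f'_c b) = 381/(0.85 × 4.3 × 13.7) = 7.609 in.
M_n = T(d − a/2) = 381 × (29.2 − 3.8045) = 9675.7 kip·in.
φM_n = 0.90 × 9675.7 = 8708.1 kip·in.

φM_n ≈ 8710 kip·in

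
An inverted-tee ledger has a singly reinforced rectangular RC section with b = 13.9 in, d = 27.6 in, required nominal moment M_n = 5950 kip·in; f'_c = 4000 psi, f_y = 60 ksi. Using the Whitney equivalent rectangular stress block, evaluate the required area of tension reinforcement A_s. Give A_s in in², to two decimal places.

A_s ≈ 3.95 in²

From M_n = 0.85 f'_c a b (d − a/2):
a = d − √(d² − 2M_n/(0.85 f'_c b)) = 27.6 − √(27.6² − 2 × 5950/(0.85 × 4 × 13.9)) = 5.018 in.
A_s = 0.85 f'_c a b / f_y = 0.85 × 4 × 5.018 × 13.9 / 60 = 3.953 in².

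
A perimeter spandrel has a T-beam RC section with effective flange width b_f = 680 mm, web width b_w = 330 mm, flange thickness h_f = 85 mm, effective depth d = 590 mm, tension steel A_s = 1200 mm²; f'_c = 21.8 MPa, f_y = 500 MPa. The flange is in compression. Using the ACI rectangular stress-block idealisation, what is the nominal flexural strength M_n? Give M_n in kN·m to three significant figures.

M_n ≈ 340 kN·m

Tension: T = A_s f_y = 1200 × 500 = 600000 N.
Try a within the flange: a = T/(0.85 f'_c b_f) = 600000/(0.85 × 21.8 × 680) = 47.62 mm.
Since a = 47.62 ≤ h_f = 85 mm, the stress block lies entirely in the flange; analyse as a rectangular beam of width b_f.
M_n = T(d − a/2) = 600000 × (590 − 23.81) = 339.71 × 10⁶ N·mm.
M_n = 339.71 kN·m.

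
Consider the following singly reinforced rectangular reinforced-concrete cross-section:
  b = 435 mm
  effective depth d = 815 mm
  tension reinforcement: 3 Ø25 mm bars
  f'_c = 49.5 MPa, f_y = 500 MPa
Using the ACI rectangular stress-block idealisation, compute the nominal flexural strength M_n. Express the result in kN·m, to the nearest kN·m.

M_n ≈ 585 kN·m

A_s = 3 × 491 = 1473 mm².
T = A_s f_y = 1473 × 500 = 736500 N = 736.5 kN.
From C = T: a = T/(0.85 f'_c b) = 736500/(0.85 × 49.5 × 435) = 40.24 mm.
M_n = T(d − a/2) = 736.5 kN × (815 − 20.12) mm = 585.43 kN·m.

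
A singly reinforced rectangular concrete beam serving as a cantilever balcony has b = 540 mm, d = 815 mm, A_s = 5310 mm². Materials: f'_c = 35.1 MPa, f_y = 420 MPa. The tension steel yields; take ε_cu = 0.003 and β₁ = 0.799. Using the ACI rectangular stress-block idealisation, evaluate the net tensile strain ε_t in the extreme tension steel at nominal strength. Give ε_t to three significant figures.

a = A_s f_y/(0.85 f'_c b) = 138.43 mm.
β₁ = 0.799, so c = a/β₁ = 138.43/0.799 = 173.25 mm.
From the linear strain diagram with ε_cu = 0.003: ε_t = 0.003 (d − c)/c = 0.003 × (815 − 173.25)/173.25 = 0.0111.
Since ε_t ≥ 0.005, the section is tension-controlled.

ε_t ≈ 0.0111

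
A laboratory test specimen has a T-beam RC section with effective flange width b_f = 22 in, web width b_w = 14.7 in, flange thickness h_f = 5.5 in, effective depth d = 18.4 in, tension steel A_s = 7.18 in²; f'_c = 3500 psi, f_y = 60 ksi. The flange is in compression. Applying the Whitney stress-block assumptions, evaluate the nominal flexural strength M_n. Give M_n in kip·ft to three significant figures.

Tension: T = A_s f_y = 7.18 × 60 = 430.8 kips.
Try a within the flange: a = T/(0.85 f'_c b_f) = 430.8/(0.85 × 3.5 × 22) = 6.582 in.
a = 6.582 > h_f = 5.5 in: the block extends into the web. Split into flange-overhang and web parts.
C_f = 0.85 f'_c (b_f − b_w) h_f = 0.85 × 3.5 × (22 − 14.7) × 5.5 = 119.4 kips.
Remaining web compression depth: a_w = (T − C_f)/(0.85 f'_c b_w) = (430.8 − 119.4)/(0.85 × 3.5 × 14.7) = 7.121 in.
M_n = C_f(d − h_f/2) + (T − C_f)(d − a_w/2) = 119.4 × (18.4 − 2.75) + 311.4 × (18.4 − 3.5605) = 1868.6 + 4621.0 = 6489.6 kip·in.
M_n = 6489.6/12 = 540.80 kip·ft.

M_n ≈ 541 kip·ft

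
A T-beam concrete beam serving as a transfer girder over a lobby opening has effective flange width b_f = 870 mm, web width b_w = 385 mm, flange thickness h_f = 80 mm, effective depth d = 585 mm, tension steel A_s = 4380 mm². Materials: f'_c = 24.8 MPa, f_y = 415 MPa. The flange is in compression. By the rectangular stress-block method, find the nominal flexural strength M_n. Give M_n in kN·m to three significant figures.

Tension: T = A_s f_y = 4380 × 415 = 1817700 N.
Try a within the flange: a = T/(0.85 f'_c b_f) = 1817700/(0.85 × 24.8 × 870) = 99.11 mm.
a = 99.11 > h_f = 80 mm: the block extends into the web. Split into flange-overhang and web parts.
C_f = 0.85 f'_c (b_f − b_w) h_f = 0.85 × 24.8 × (870 − 385) × 80 = 817904 N.
Remaining web compression depth: a_w = (T − C_f)/(0.85 f'_c b_w) = (1817700 − 817904)/(0.85 × 24.8 × 385) = 123.19 mm.
M_n = C_f(d − h_f/2) + (T − C_f)(d − a_w/2) = 817904 × (585 − 40) + 999796 × (585 − 61.595) = 445.76 + 523.30 = 969.06 × 10⁶ N·mm.
M_n = 969.06 kN·m.

M_n ≈ 969 kN·m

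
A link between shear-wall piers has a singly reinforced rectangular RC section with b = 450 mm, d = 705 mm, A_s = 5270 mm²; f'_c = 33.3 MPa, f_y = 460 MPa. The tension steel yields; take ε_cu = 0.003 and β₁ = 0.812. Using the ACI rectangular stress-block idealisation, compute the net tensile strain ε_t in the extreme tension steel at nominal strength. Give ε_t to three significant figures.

a = A_s f_y/(0.85 f'_c b) = 190.32 mm.
β₁ = 0.812, so c = a/β₁ = 190.32/0.812 = 234.38 mm.
From the linear strain diagram with ε_cu = 0.003: ε_t = 0.003 (d − c)/c = 0.003 × (705 − 234.38)/234.38 = 0.00602.
Since ε_t ≥ 0.005, the section is tension-controlled.

ε_t ≈ 0.00602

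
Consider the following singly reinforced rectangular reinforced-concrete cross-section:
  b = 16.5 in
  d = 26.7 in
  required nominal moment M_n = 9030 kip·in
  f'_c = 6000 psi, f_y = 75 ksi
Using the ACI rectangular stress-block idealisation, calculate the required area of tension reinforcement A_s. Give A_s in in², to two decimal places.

From M_n = 0.85 f'_c a b (d − a/2):
a = d − √(d² − 2M_n/(0.85 f'_c b)) = 26.7 − √(26.7² − 2 × 9030/(0.85 × 6 × 16.5)) = 4.378 in.
A_s = 0.85 f'_c a b / f_y = 0.85 × 6 × 4.378 × 16.5 / 75 = 4.912 in².

A_s ≈ 4.91 in²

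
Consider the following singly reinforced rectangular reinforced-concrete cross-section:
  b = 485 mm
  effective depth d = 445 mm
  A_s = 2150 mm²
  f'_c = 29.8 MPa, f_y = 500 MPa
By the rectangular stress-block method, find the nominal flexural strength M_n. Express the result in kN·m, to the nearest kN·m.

T = A_s f_y = 2150 × 500 = 1075000 N = 1075 kN.
From C = T: a = T/(0.85 f'_c b) = 1075000/(0.85 × 29.8 × 485) = 87.50 mm.
M_n = T(d − a/2) = 1075 kN × (445 − 43.75) mm = 431.34 kN·m.

M_n ≈ 431 kN·m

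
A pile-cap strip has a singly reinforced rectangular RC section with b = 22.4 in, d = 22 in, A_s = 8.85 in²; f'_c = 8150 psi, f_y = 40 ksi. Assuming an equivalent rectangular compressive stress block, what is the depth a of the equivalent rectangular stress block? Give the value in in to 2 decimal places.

a ≈ 2.28 in

T = A_s f_y = 8.85 × 40 = 354 kips.
a = T/(0.85 f'_c b) = 354/(0.85 × 8.15 × 22.4) = 2.28 in.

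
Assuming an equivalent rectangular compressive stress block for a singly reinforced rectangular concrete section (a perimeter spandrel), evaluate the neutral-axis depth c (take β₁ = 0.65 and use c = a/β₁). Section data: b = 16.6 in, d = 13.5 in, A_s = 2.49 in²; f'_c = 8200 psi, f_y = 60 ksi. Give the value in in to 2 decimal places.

T = A_s f_y = 2.49 × 60 = 149.4 kips.
a = T/(0.85 f'_c b) = 149.4/(0.85 × 8.2 × 16.6) = 1.2912 in.
With β₁ = 0.65, c = a/β₁ = 1.2912/0.65 = 1.99 in.

c ≈ 1.99 in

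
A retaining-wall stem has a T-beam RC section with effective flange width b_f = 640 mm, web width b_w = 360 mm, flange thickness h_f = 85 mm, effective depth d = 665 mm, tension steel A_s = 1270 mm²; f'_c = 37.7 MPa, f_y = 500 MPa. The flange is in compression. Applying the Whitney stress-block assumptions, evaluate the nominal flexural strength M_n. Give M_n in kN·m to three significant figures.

M_n ≈ 412 kN·m

Tension: T = A_s f_y = 1270 × 500 = 635000 N.
Try a within the flange: a = T/(0.85 f'_c b_f) = 635000/(0.85 × 37.7 × 640) = 30.96 mm.
Since a = 30.96 ≤ h_f = 85 mm, the stress block lies entirely in the flange; analyse as a rectangular beam of width b_f.
M_n = T(d − a/2) = 635000 × (665 − 15.48) = 412.45 × 10⁶ N·mm.
M_n = 412.45 kN·m.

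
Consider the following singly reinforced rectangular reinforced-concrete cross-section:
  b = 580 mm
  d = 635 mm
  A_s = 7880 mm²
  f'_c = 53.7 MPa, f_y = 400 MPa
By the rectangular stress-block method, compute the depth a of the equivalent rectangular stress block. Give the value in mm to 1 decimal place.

a ≈ 119.1 mm

T = A_s f_y = 7880 × 400 = 3152000 N = 3152 kN.
Setting C = 0.85 f'_c a b equal to T: a = 3152000/(0.85 × 53.7 × 580) = 119.1 mm.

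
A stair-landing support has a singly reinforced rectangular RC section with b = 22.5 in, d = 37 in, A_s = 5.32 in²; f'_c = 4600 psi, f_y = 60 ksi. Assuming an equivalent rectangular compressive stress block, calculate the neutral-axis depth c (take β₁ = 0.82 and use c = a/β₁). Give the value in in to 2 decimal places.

c ≈ 4.42 in

T = A_s f_y = 5.32 × 60 = 319.2 kips.
a = T/(0.85 f'_c b) = 319.2/(0.85 × 4.6 × 22.5) = 3.6283 in.
With β₁ = 0.82, c = a/β₁ = 3.6283/0.82 = 4.42 in.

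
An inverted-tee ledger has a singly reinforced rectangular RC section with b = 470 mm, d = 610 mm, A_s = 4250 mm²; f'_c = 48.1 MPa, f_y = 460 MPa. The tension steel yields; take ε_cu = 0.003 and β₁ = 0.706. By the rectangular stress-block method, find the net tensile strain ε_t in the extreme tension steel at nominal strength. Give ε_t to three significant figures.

a = A_s f_y/(0.85 f'_c b) = 101.74 mm.
β₁ = 0.706, so c = a/β₁ = 101.74/0.706 = 144.11 mm.
From the linear strain diagram with ε_cu = 0.003: ε_t = 0.003 (d − c)/c = 0.003 × (610 − 144.11)/144.11 = 0.00970.
Since ε_t ≥ 0.005, the section is tension-controlled.

ε_t ≈ 0.00970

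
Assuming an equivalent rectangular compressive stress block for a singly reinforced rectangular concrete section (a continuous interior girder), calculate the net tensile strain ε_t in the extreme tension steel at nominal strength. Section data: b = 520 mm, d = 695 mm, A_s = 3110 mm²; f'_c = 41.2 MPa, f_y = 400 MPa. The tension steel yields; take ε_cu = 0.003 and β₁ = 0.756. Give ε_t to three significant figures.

ε_t ≈ 0.0201

a = A_s f_y/(0.85 f'_c b) = 68.31 mm.
β₁ = 0.756, so c = a/β₁ = 68.31/0.756 = 90.36 mm.
From the linear strain diagram with ε_cu = 0.003: ε_t = 0.003 (d − c)/c = 0.003 × (695 − 90.36)/90.36 = 0.0201.
Since ε_t ≥ 0.005, the section is tension-controlled.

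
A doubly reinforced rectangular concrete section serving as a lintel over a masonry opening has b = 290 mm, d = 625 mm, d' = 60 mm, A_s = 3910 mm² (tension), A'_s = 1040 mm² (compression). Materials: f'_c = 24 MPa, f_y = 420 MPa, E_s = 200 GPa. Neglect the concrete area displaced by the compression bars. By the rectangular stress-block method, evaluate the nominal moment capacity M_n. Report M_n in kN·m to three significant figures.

M_n ≈ 877 kN·m

Assume both tension and compression steel yield.
Net tension couple steel: A_s − A'_s = 2870 mm².
a = (A_s − A'_s) f_y / (0.85 f'_c b) = 1205400/(0.85 × 24 × 290) = 203.75 mm.
c = a/β₁ = 203.75/0.85 = 239.71 mm; ε'_s = 0.003(c − d')/c = 0.0022 ≥ f_y/E_s = 0.0021, so compression steel does yield.
M_n = (A_s − A'_s) f_y (d − a/2) + A'_s f_y (d − d') = [1205400 × (625 − 101.875) + 436800 × (625 − 60)] × 10⁻⁶ = 630.57 + 246.79 = 877.36 kN·m.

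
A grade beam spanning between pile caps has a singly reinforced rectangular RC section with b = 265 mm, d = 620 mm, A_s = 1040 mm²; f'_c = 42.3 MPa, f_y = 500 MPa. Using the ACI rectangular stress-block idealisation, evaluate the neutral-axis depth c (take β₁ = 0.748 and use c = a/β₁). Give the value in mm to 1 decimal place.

c ≈ 73.0 mm

T = A_s f_y = 1040 × 500 = 520000 N = 520 kN.
Setting C = 0.85 f'_c a b equal to T: a = 520000/(0.85 × 42.3 × 265) = 54.576 mm.
With β₁ = 0.748, c = a/β₁ = 54.576/0.748 = 73.0 mm.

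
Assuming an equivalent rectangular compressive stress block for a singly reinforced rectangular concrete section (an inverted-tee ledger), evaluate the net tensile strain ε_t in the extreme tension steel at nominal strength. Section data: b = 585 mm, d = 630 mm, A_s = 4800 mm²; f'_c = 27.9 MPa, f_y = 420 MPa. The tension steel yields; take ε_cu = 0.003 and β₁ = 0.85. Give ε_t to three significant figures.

a = A_s f_y/(0.85 f'_c b) = 145.32 mm.
β₁ = 0.85, so c = a/β₁ = 145.32/0.85 = 170.96 mm.
From the linear strain diagram with ε_cu = 0.003: ε_t = 0.003 (d − c)/c = 0.003 × (630 − 170.96)/170.96 = 0.00806.
Since ε_t ≥ 0.005, the section is tension-controlled.

ε_t ≈ 0.00806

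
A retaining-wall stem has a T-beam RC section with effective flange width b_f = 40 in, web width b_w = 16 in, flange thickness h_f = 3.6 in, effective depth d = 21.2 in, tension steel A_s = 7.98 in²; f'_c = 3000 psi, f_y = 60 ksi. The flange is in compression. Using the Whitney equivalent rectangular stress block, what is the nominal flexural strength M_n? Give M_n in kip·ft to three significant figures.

M_n ≈ 745 kip·ft

Tension: T = A_s f_y = 7.98 × 60 = 478.8 kips.
Try a within the flange: a = T/(0.85 f'_c b_f) = 478.8/(0.85 × 3 × 40) = 4.694 in.
a = 4.694 > h_f = 3.6 in: the block extends into the web. Split into flange-overhang and web parts.
C_f = 0.85 f'_c (b_f − b_w) h_f = 0.85 × 3 × (40 − 16) × 3.6 = 220.3 kips.
Remaining web compression depth: a_w = (T − C_f)/(0.85 f'_c b_w) = (478.8 − 220.3)/(0.85 × 3 × 16) = 6.336 in.
M_n = C_f(d − h_f/2) + (T − C_f)(d − a_w/2) = 220.3 × (21.2 − 1.8) + 258.5 × (21.2 − 3.168) = 4273.8 + 4661.3 = 8935.1 kip·in.
M_n = 8935.1/12 = 744.59 kip·ft.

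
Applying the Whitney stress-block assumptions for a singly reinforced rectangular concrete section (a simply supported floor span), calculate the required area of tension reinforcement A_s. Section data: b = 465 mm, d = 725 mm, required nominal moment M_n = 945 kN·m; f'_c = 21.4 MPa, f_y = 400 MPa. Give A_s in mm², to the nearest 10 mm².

A_s ≈ 3710 mm²

With M_n = 0.85 f'_c a b (d − a/2), solve the quadratic for a:
a = d − √(d² − 2M_n/(0.85 f'_c b)) = 725 − √(725² − 2 × 945×10⁶/(0.85 × 21.4 × 465)) = 175.29 mm.
A_s = 0.85 f'_c a b / f_y = 0.85 × 21.4 × 175.29 × 465 / 400 = 3706.7 mm².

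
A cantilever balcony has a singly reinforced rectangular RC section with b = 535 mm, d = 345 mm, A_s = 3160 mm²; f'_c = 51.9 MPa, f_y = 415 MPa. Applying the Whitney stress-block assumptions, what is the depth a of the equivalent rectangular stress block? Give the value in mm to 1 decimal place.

T = A_s f_y = 3160 × 415 = 1311400 N = 1311.4 kN.
Setting C = 0.85 f'_c a b equal to T: a = 1311400/(0.85 × 51.9 × 535) = 55.6 mm.

a ≈ 55.6 mm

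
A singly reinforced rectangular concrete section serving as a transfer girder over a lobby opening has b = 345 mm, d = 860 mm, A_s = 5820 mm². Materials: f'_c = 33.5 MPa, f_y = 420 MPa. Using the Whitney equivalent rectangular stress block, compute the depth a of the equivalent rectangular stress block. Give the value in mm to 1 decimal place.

a ≈ 248.8 mm

T = A_s f_y = 5820 × 420 = 2444400 N = 2444.4 kN.
Setting C = 0.85 f'_c a b equal to T: a = 2444400/(0.85 × 33.5 × 345) = 248.8 mm.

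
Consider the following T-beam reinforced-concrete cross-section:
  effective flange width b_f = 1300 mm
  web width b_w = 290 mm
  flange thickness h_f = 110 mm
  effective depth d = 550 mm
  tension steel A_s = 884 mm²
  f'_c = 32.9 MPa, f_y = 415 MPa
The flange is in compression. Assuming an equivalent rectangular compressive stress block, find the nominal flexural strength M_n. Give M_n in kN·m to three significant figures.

Tension: T = A_s f_y = 884 × 415 = 366860 N.
Try a within the flange: a = T/(0.85 f'_c b_f) = 366860/(0.85 × 32.9 × 1300) = 10.09 mm.
Since a = 10.09 ≤ h_f = 110 mm, the stress block lies entirely in the flange; analyse as a rectangular beam of width b_f.
M_n = T(d − a/2) = 366860 × (550 − 5.045) = 199.92 × 10⁶ N·mm.
M_n = 199.92 kN·m.

M_n ≈ 200 kN·m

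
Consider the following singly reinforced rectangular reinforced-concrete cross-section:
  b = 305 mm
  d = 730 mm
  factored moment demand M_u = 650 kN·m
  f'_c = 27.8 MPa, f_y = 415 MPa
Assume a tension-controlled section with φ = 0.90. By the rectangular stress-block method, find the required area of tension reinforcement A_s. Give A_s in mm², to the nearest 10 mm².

A_s ≈ 2660 mm²

M_n = M_u/φ = 650/0.90 = 722.222 kN·m.
With M_n = 0.85 f'_c a b (d − a/2), solve the quadratic for a:
a = d − √(d² − 2M_n/(0.85 f'_c b)) = 730 − √(730² − 2 × 722.222×10⁶/(0.85 × 27.8 × 305)) = 153.39 mm.
A_s = 0.85 f'_c a b / f_y = 0.85 × 27.8 × 153.39 × 305 / 415 = 2663.9 mm².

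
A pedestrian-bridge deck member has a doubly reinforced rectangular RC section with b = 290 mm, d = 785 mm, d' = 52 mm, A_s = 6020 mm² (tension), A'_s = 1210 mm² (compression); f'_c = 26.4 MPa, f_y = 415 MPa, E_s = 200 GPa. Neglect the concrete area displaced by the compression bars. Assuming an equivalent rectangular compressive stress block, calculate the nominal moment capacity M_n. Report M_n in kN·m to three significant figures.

M_n ≈ 1630 kN·m

Assume both tension and compression steel yield.
Net tension couple steel: A_s − A'_s = 4810 mm².
a = (A_s − A'_s) f_y / (0.85 f'_c b) = 1996150/(0.85 × 26.4 × 290) = 306.74 mm.
c = a/β₁ = 306.74/0.85 = 360.87 mm; ε'_s = 0.003(c − d')/c = 0.0026 ≥ f_y/E_s = 0.0021, so compression steel does yield.
M_n = (A_s − A'_s) f_y (d − a/2) + A'_s f_y (d − d') = [1996150 × (785 − 153.37) + 502150 × (785 − 52)] × 10⁻⁶ = 1260.83 + 368.08 = 1628.91 kN·m.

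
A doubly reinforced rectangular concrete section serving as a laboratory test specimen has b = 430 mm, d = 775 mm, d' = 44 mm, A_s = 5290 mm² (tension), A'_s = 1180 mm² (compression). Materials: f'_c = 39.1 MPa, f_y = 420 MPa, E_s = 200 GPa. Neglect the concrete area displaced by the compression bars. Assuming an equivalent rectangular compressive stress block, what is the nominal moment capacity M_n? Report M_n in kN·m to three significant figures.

M_n ≈ 1600 kN·m

Assume both tension and compression steel yield.
Net tension couple steel: A_s − A'_s = 4110 mm².
a = (A_s − A'_s) f_y / (0.85 f'_c b) = 1726200/(0.85 × 39.1 × 430) = 120.79 mm.
c = a/β₁ = 120.79/0.771 = 156.67 mm; ε'_s = 0.003(c − d')/c = 0.0022 ≥ f_y/E_s = 0.0021, so compression steel does yield.
M_n = (A_s − A'_s) f_y (d − a/2) + A'_s f_y (d − d') = [1726200 × (775 − 60.395) + 495600 × (775 − 44)] × 10⁻⁶ = 1233.55 + 362.28 = 1595.83 kN·m.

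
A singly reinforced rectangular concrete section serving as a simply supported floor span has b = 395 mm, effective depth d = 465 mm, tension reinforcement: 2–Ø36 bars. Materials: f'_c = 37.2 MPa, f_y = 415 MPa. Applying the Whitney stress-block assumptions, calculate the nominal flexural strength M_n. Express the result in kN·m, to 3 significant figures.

M_n ≈ 364 kN·m

A_s = 2 × 1018 = 2036 mm².
T = A_s f_y = 2036 × 415 = 844940 N = 844.94 kN.
From C = T: a = T/(0.85 f'_c b) = 844940/(0.85 × 37.2 × 395) = 67.65 mm.
M_n = T(d − a/2) = 844.94 kN × (465 − 33.825) mm = 364.32 kN·m.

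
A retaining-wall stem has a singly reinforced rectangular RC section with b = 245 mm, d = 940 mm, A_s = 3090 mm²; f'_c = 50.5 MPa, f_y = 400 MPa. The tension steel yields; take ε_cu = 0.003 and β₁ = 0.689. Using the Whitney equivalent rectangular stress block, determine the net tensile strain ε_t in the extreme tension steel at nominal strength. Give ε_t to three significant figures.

ε_t ≈ 0.0135

a = A_s f_y/(0.85 f'_c b) = 117.53 mm.
β₁ = 0.689, so c = a/β₁ = 117.53/0.689 = 170.58 mm.
From the linear strain diagram with ε_cu = 0.003: ε_t = 0.003 (d − c)/c = 0.003 × (940 − 170.58)/170.58 = 0.0135.
Since ε_t ≥ 0.005, the section is tension-controlled.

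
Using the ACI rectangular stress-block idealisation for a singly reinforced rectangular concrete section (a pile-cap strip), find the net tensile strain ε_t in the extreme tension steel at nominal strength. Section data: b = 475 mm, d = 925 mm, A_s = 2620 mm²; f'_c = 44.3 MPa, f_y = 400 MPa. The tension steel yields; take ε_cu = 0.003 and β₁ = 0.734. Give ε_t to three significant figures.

a = A_s f_y/(0.85 f'_c b) = 58.59 mm.
β₁ = 0.734, so c = a/β₁ = 58.59/0.734 = 79.82 mm.
From the linear strain diagram with ε_cu = 0.003: ε_t = 0.003 (d − c)/c = 0.003 × (925 − 79.82)/79.82 = 0.0318.
Since ε_t ≥ 0.005, the section is tension-controlled.

ε_t ≈ 0.0318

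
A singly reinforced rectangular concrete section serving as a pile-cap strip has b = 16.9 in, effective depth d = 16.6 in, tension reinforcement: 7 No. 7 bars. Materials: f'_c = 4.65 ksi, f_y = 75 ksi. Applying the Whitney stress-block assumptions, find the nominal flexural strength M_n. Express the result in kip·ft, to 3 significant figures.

A_s = 7 × 0.6 = 4.2 in².
T = A_s f_y = 4.2 × 75 = 315 kips.
a = T/(0.85 f'_c b) = 315/(0.85 × 4.65 × 16.9) = 4.716 in.
M_n = T(d − a/2) = 315 × (16.6 − 2.358) = 4486.2 kip·in = 4486.2/12 = 373.85 kip·ft.

M_n ≈ 374 kip·ft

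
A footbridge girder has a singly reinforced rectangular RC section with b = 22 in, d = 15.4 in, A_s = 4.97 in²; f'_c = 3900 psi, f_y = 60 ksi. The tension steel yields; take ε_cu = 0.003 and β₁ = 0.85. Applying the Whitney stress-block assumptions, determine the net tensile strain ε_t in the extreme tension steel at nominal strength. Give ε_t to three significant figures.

a = A_s f_y/(0.85 f'_c b) = 4.089 in.
β₁ = 0.85, so c = a/β₁ = 4.089/0.85 = 4.811 in.
From the linear strain diagram with ε_cu = 0.003: ε_t = 0.003 (d − c)/c = 0.003 × (15.4 − 4.811)/4.811 = 0.00660.
Since ε_t ≥ 0.005, the section is tension-controlled.

ε_t ≈ 0.00660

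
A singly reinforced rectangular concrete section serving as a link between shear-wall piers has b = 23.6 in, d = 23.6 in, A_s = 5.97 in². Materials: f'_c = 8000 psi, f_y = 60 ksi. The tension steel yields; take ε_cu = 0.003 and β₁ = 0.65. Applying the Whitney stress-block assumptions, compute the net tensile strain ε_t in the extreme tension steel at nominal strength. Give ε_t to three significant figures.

ε_t ≈ 0.0176

a = A_s f_y/(0.85 f'_c b) = 2.232 in.
β₁ = 0.65, so c = a/β₁ = 2.232/0.65 = 3.434 in.
From the linear strain diagram with ε_cu = 0.003: ε_t = 0.003 (d − c)/c = 0.003 × (23.6 − 3.434)/3.434 = 0.0176.
Since ε_t ≥ 0.005, the section is tension-controlled.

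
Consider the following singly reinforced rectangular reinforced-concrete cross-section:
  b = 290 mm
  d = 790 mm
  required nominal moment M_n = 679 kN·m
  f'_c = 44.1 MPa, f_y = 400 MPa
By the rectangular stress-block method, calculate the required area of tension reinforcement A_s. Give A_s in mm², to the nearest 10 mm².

A_s ≈ 2270 mm²

With M_n = 0.85 f'_c a b (d − a/2), solve the quadratic for a:
a = d − √(d² − 2M_n/(0.85 f'_c b)) = 790 − √(790² − 2 × 679×10⁶/(0.85 × 44.1 × 290)) = 83.48 mm.
A_s = 0.85 f'_c a b / f_y = 0.85 × 44.1 × 83.48 × 290 / 400 = 2268.7 mm².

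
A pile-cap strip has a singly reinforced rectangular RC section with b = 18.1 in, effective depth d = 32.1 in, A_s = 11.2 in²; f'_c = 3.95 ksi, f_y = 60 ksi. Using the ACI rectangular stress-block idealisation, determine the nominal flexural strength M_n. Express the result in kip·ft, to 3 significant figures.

M_n ≈ 1490 kip·ft

T = A_s f_y = 11.2 × 60 = 672 kips.
a = T/(0.85 f'_c b) = 672/(0.85 × 3.95 × 18.1) = 11.058 in.
M_n = T(d − a/2) = 672 × (32.1 − 5.529) = 17855.7 kip·in = 17855.7/12 = 1487.98 kip·ft.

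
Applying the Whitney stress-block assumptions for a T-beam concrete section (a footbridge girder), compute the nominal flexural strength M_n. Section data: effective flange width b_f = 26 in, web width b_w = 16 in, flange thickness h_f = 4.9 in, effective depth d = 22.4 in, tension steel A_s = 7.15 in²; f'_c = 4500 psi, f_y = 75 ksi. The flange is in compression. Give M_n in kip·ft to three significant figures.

Tension: T = A_s f_y = 7.15 × 75 = 536.25 kips.
Try a within the flange: a = T/(0.85 f'_c b_f) = 536.25/(0.85 × 4.5 × 26) = 5.392 in.
a = 5.392 > h_f = 4.9 in: the block extends into the web. Split into flange-overhang and web parts.
C_f = 0.85 f'_c (b_f − b_w) h_f = 0.85 × 4.5 × (26 − 16) × 4.9 = 187.4 kips.
Remaining web compression depth: a_w = (T − C_f)/(0.85 f'_c b_w) = (536.25 − 187.4)/(0.85 × 4.5 × 16) = 5.700 in.
M_n = C_f(d − h_f/2) + (T − C_f)(d − a_w/2) = 187.4 × (22.4 − 2.45) + 348.85 × (22.4 − 2.85) = 3738.6 + 6820.0 = 10558.6 kip·in.
M_n = 10558.6/12 = 879.88 kip·ft.

M_n ≈ 880 kip·ft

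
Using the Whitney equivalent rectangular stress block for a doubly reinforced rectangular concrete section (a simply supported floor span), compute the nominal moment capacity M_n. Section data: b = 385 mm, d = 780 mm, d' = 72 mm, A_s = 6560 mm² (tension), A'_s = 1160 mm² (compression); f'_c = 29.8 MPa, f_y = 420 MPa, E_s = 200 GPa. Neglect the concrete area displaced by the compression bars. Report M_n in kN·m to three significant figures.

M_n ≈ 1850 kN·m

Assume both tension and compression steel yield.
Net tension couple steel: A_s − A'_s = 5400 mm².
a = (A_s − A'_s) f_y / (0.85 f'_c b) = 2268000/(0.85 × 29.8 × 385) = 232.57 mm.
c = a/β₁ = 232.57/0.837 = 277.86 mm; ε'_s = 0.003(c − d')/c = 0.0022 ≥ f_y/E_s = 0.0021, so compression steel does yield.
M_n = (A_s − A'_s) f_y (d − a/2) + A'_s f_y (d − d') = [2268000 × (780 − 116.285) + 487200 × (780 − 72)] × 10⁻⁶ = 1505.31 + 344.94 = 1850.25 kN·m.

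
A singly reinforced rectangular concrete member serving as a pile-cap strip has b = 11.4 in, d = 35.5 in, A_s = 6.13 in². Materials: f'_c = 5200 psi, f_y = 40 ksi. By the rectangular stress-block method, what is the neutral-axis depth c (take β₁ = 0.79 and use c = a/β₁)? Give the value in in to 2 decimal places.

T = A_s f_y = 6.13 × 40 = 245.2 kips.
a = T/(0.85 f'_c b) = 245.2/(0.85 × 5.2 × 11.4) = 4.8662 in.
With β₁ = 0.79, c = a/β₁ = 4.8662/0.79 = 6.16 in.

c ≈ 6.16 in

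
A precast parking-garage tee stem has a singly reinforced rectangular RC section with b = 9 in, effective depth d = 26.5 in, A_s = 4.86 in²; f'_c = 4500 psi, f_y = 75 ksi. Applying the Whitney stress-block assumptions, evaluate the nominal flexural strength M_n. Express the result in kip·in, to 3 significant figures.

T = A_s f_y = 4.86 × 75 = 364.5 kips.
a = T/(0.85 f'_c b) = 364.5/(0.85 × 4.5 × 9) = 10.588 in.
M_n = T(d − a/2) = 364.5 × (26.5 − 5.294) = 7729.6 kip·in.

M_n ≈ 7730 kip·in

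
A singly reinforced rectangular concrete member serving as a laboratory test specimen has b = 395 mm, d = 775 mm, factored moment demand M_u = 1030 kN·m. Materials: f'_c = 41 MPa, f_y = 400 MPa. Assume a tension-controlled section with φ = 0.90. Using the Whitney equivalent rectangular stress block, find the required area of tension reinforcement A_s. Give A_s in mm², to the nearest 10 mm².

A_s ≈ 3990 mm²

M_n = M_u/φ = 1030/0.90 = 1144.44 kN·m.
With M_n = 0.85 f'_c a b (d − a/2), solve the quadratic for a:
a = d − √(d² − 2M_n/(0.85 f'_c b)) = 775 − √(775² − 2 × 1144.44×10⁶/(0.85 × 41 × 395)) = 115.95 mm.
A_s = 0.85 f'_c a b / f_y = 0.85 × 41 × 115.95 × 395 / 400 = 3990.3 mm².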